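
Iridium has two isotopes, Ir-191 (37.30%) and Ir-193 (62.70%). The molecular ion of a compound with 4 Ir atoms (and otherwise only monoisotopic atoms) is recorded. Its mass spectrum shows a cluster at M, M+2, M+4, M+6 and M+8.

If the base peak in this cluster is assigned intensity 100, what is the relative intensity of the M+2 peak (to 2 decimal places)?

35.39

Binomial terms of (0.3730 + 0.6270)^4: M 0.0194, M+2 0.1302, M+4 0.3282, M+6 0.3678, M+8 0.1546 → M+6 is the base peak.
P(M+6) = C(4,3) × 0.3730^1 × 0.6270^3 = 4 × 0.3730 × 0.24649188 = 0.367766 (base)
P(M+2) = C(4,1) × 0.3730^3 × 0.6270^1 = 4 × 0.05189512 × 0.6270 = 0.130153
Relative intensity = 0.130153 / 0.367766 × 100 = 35.39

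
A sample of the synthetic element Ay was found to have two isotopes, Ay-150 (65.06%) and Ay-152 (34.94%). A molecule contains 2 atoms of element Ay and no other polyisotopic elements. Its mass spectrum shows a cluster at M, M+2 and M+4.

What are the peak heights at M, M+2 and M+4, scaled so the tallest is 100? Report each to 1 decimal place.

93.1 : 100.0 : 26.9

Expanding (0.6506 + 0.3494)^2:
P(M) = 0.6506^2 = 0.423280
P(M+2) = 2 × 0.6506^1 × 0.3494^1 = 0.454639
P(M+4) = 0.3494^2 = 0.122080
The M+2 peak is largest (0.454639); scaling to 100 gives 93.1 : 100.0 : 26.9.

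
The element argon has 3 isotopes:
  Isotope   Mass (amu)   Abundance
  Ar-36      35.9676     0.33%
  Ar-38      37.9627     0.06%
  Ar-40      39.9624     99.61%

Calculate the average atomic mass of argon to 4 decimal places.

39.9480 amu

Average mass = Σ (abundance × isotope mass) = 0.0033 × 35.9676 + 0.0006 × 37.9627 + 0.9961 × 39.9624
= 0.11869 + 0.02278 + 39.80655 = 39.94802 amu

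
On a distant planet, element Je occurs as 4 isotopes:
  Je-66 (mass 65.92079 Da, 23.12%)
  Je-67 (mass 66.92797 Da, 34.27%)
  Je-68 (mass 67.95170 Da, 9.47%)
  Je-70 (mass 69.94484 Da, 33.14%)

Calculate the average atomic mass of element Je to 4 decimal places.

Ar = Σ fᵢ·mᵢ = 0.2312 × 65.92079 + 0.3427 × 66.92797 + 0.0947 × 67.95170 + 0.3314 × 69.94484
= 15.240887 + 22.936215 + 6.435026 + 23.179720 = 67.791848 Da

67.7918 Da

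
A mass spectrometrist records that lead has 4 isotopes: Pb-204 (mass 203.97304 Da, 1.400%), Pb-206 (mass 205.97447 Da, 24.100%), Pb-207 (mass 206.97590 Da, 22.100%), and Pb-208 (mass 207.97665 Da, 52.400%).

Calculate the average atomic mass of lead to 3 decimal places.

Ar = Σ fᵢ·mᵢ = 0.01400 × 203.97304 + 0.24100 × 205.97447 + 0.22100 × 206.97590 + 0.52400 × 207.97665
= 2.855623 + 49.639847 + 45.741674 + 108.979765 = 207.216909 Da

207.217 Da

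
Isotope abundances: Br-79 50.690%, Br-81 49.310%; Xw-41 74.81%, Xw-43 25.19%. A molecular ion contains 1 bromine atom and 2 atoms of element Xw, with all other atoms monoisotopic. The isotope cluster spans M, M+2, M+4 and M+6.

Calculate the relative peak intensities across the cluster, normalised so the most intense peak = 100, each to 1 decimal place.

Bromine pattern (n=1): 0.5069 : 0.4931
Element Xw pattern (n=2): 0.55965361 : 0.37689278 : 0.06345361
Convolve the two distributions (both contribute in 2-u steps):
  M: 0.5069×0.55965361 = 0.283688
  M+2: 0.5069×0.37689278 + 0.4931×0.55965361 = 0.467012
  M+4: 0.5069×0.06345361 + 0.4931×0.37689278 = 0.218010
  M+6: 0.4931×0.06345361 = 0.031289
Scale to base peak (0.467012) = 100: 60.7 : 100.0 : 46.7 : 6.7

60.7 : 100.0 : 46.7 : 6.7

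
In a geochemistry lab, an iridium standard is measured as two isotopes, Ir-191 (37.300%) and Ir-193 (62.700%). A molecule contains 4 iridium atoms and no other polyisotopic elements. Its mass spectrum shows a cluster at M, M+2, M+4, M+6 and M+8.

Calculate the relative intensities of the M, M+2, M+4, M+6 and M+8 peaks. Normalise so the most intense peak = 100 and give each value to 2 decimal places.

5.26 : 35.39 : 89.23 : 100.00 : 42.02

Each Ir atom is independently Ir-191 (p = 0.37300) or Ir-193 (q = 0.62700); the cluster is the binomial expansion (p + q)^4.
P(M) = 0.37300^4 = 0.019357
P(M+2) = 4 × 0.37300^3 × 0.62700^1 = 0.130153
P(M+4) = 6 × 0.37300^2 × 0.62700^2 = 0.328174
P(M+6) = 4 × 0.37300^1 × 0.62700^3 = 0.367766
P(M+8) = 0.62700^4 = 0.154550
The M+6 peak is largest (0.367766); scaling to 100 gives 5.26 : 35.39 : 89.23 : 100.00 : 42.02.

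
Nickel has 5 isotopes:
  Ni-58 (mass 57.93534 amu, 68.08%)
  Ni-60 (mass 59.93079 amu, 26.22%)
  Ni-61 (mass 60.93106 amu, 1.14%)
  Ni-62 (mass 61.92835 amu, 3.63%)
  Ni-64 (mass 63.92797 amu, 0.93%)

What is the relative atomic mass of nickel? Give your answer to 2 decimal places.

58.69 amu

Weight each isotope mass by its fractional abundance: 0.6808 × 57.93534 + 0.2622 × 59.93079 + 0.0114 × 60.93106 + 0.0363 × 61.92835 + 0.0093 × 63.92797
= 39.442379 + 15.713853 + 0.694614 + 2.247999 + 0.594530 = 58.693375 amu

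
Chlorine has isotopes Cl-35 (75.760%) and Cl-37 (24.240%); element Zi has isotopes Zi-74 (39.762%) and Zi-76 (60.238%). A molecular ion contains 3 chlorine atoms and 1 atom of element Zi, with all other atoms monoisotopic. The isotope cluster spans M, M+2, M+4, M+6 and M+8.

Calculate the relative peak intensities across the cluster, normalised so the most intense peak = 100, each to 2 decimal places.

40.41 : 100.00 : 71.17 : 20.12 : 2.01

Chlorine pattern (n=3): 0.4348304 : 0.41738208 : 0.13354464 : 0.01424288
Element Zi pattern (n=1): 0.39762 : 0.60238
Convolve the two distributions (both contribute in 2-u steps):
  M: 0.4348304×0.39762 = 0.172897
  M+2: 0.4348304×0.60238 + 0.41738208×0.39762 = 0.427893
  M+4: 0.41738208×0.60238 + 0.13354464×0.39762 = 0.304523
  M+6: 0.13354464×0.60238 + 0.01424288×0.39762 = 0.086108
  M+8: 0.01424288×0.60238 = 0.008580
Scale to base peak (0.427893) = 100: 40.41 : 100.00 : 71.17 : 20.12 : 2.01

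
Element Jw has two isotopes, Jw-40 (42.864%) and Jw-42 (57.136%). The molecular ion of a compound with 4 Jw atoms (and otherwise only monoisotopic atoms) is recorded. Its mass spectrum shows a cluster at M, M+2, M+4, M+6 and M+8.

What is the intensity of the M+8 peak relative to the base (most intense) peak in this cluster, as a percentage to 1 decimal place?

29.6%

(0.42864 + 0.57136)^4 gives M 0.0338, M+2 0.1800, M+4 0.3599, M+6 0.3198, M+8 0.1066; the largest is M+4.
P(M+4) = C(4,2) × 0.42864^2 × 0.57136^2 = 6 × 0.18373225 × 0.32645225 = 0.359879 (base)
P(M+8) = C(4,4) × 0.42864^0 × 0.57136^4 = 1 × 1.0000 × 0.10657107 = 0.106571
Relative intensity = 0.106571 / 0.359879 × 100 = 29.6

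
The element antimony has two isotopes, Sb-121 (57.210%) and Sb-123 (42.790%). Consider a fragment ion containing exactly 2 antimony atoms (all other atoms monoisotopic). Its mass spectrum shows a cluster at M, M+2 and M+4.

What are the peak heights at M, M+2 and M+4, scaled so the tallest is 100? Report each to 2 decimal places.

Expanding (0.57210 + 0.42790)^2:
P(M) = 0.57210^2 = 0.327298
P(M+2) = 2 × 0.57210^1 × 0.42790^1 = 0.489603
P(M+4) = 0.42790^2 = 0.183098
The M+2 peak is largest (0.489603); scaling to 100 gives 66.85 : 100.00 : 37.40.

66.85 : 100.00 : 37.40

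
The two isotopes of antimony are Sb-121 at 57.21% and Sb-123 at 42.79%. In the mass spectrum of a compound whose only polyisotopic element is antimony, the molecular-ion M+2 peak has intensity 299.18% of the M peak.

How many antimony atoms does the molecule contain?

For n independent Sb atoms, I(M+2)/I(M) = n · (abundance Sb-123) / (abundance Sb-121) = n · 0.4279/0.5721.
n = 2.9918 × 0.5721/0.4279 = 4.00 ≈ 4

4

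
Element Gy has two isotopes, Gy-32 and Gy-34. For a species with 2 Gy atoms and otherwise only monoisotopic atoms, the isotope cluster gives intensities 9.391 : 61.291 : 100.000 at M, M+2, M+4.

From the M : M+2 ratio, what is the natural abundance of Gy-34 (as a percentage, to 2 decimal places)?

76.54%

Write p for the Gy-32 fraction. I(M+2)/I(M) = [C(2,1)·p^1·(1−p)] / p^2 = 2·(1−p)/p = 61.291/9.391 = 6.5266
(1−p)/p = 6.5266/2 = 3.2633  ⇒  p = 1/(1 + 3.2633) = 0.2346
Gy-32: 23.46%, Gy-34: 76.54%.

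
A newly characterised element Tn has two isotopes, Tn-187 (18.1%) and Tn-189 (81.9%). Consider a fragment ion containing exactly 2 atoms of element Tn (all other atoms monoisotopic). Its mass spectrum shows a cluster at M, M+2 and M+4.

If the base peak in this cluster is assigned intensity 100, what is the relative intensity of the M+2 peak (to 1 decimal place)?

44.2

(0.181 + 0.819)^2 gives M 0.0328, M+2 0.2965, M+4 0.6708; the largest is M+4.
P(M+4) = C(2,2) × 0.181^0 × 0.819^2 = 1 × 1.0000 × 0.670761 = 0.670761 (base)
P(M+2) = C(2,1) × 0.181^1 × 0.819^1 = 2 × 0.1810 × 0.8190 = 0.296478
Relative intensity = 0.296478 / 0.670761 × 100 = 44.2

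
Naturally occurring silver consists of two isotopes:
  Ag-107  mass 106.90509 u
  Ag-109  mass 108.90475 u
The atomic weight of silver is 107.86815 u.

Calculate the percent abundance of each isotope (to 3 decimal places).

Let x be the fractional abundance of Ag-107; then Ag-109 has abundance 1 − x.
106.90509·x + 108.90475·(1 − x) = 107.86815
(106.90509 − 108.90475)·x = 107.86815 − 108.90475
x = -1.03660 / -1.99966 = 0.51839 → 51.839% Ag-107, 48.161% Ag-109.

Ag-107: 51.839%, Ag-109: 48.161%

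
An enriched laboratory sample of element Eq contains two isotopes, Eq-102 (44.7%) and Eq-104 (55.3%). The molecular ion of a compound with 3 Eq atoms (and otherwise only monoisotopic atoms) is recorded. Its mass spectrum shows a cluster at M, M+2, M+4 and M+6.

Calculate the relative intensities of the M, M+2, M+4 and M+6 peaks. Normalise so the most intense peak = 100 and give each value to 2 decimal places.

Each Eq atom is independently Eq-102 (p = 0.447) or Eq-104 (q = 0.553); the cluster is the binomial expansion (p + q)^3.
P(M) = 0.447^3 = 0.089315
P(M+2) = 3 × 0.447^2 × 0.553^1 = 0.331483
P(M+4) = 3 × 0.447^1 × 0.553^2 = 0.410090
P(M+6) = 0.553^3 = 0.169112
The M+4 peak is largest (0.410090); scaling to 100 gives 21.78 : 80.83 : 100.00 : 41.24.

21.78 : 80.83 : 100.00 : 41.24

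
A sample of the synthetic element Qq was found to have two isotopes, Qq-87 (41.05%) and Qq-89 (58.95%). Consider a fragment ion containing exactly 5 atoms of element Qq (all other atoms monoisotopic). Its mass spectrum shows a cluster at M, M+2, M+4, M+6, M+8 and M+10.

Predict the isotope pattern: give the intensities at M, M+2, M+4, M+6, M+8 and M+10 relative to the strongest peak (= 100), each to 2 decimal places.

Expanding (0.4105 + 0.5895)^5:
P(M) = 0.4105^5 = 0.011656
P(M+2) = 5 × 0.4105^4 × 0.5895^1 = 0.083696
P(M+4) = 10 × 0.4105^3 × 0.5895^2 = 0.240385
P(M+6) = 10 × 0.4105^2 × 0.5895^3 = 0.345206
P(M+8) = 5 × 0.4105^1 × 0.5895^4 = 0.247867
P(M+10) = 0.5895^5 = 0.071190
The M+6 peak is largest (0.345206); scaling to 100 gives 3.38 : 24.25 : 69.64 : 100.00 : 71.80 : 20.62.

3.38 : 24.25 : 69.64 : 100.00 : 71.80 : 20.62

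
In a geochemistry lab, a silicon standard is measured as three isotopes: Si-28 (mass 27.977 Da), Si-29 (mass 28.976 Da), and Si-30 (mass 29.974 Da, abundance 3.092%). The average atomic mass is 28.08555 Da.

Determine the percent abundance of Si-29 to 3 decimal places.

Let x and y be the fractions of Si-28 and Si-29. Then x + y = 1 − 0.03092 = 0.96908 and 27.977x + 28.976y = 28.08555 − 0.03092×29.974 = 27.15875392.
Substituting: 27.977x + 28.976(0.96908 − x) = 27.15875392
(27.977 − 28.976)x = -0.92130816  ⇒  x = 0.92223, y = 0.04685
Si-28: 92.223%, Si-29: 4.685%.

4.685%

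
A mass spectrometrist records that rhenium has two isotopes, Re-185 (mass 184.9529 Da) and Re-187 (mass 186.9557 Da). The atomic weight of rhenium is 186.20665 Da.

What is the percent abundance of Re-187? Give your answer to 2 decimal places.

62.60%

Let x be the fractional abundance of Re-185; then Re-187 has abundance 1 − x.
184.9529·x + 186.9557·(1 − x) = 186.20665
(184.9529 − 186.9557)·x = 186.20665 − 186.9557
x = -0.74905 / -2.0028 = 0.37400 → 37.40% Re-185, 62.60% Re-187.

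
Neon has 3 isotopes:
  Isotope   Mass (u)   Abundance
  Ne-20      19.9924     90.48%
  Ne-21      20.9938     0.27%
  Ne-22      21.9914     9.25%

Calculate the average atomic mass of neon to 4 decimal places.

20.1800 u

Ar = Σ fᵢ·mᵢ = 0.9048 × 19.9924 + 0.0027 × 20.9938 + 0.0925 × 21.9914
= 18.08912 + 0.05668 + 2.03420 = 20.18000 u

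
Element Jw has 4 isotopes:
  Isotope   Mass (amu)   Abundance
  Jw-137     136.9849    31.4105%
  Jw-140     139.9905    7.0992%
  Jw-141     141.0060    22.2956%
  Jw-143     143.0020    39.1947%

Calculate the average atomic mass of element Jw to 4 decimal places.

Ar = Σ fᵢ·mᵢ = 0.314105 × 136.9849 + 0.070992 × 139.9905 + 0.222956 × 141.0060 + 0.391947 × 143.0020
= 43.02764 + 9.93821 + 31.43813 + 56.04920 = 140.45318 amu

140.4532 amu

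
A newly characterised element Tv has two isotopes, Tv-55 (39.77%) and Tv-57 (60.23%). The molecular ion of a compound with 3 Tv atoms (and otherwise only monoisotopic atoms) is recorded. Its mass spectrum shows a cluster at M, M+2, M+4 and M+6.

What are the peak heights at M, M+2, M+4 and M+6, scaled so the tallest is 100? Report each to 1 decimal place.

14.5 : 66.0 : 100.0 : 50.5

Expanding (0.3977 + 0.6023)^3:
P(M) = 0.3977^3 = 0.062902
P(M+2) = 3 × 0.3977^2 × 0.6023^1 = 0.285789
P(M+4) = 3 × 0.3977^1 × 0.6023^2 = 0.432815
P(M+6) = 0.6023^3 = 0.218494
The M+4 peak is largest (0.432815); scaling to 100 gives 14.5 : 66.0 : 100.0 : 50.5.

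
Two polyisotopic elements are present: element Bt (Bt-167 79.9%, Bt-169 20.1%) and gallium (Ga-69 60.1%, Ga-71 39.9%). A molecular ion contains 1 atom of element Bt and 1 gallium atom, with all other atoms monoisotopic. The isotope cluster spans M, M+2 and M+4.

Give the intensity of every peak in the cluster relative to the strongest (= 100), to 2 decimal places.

Element Bt pattern (n=1): 0.7990 : 0.2010
Gallium pattern (n=1): 0.6010 : 0.3990
Convolve the two distributions (both contribute in 2-u steps):
  M: 0.7990×0.6010 = 0.480199
  M+2: 0.7990×0.3990 + 0.2010×0.6010 = 0.439602
  M+4: 0.2010×0.3990 = 0.080199
Scale to base peak (0.480199) = 100: 100.00 : 91.55 : 16.70

100.00 : 91.55 : 16.70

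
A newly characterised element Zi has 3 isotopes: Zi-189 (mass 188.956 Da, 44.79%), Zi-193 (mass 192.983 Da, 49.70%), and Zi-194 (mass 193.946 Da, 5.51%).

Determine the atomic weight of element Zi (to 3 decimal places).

The abundance-weighted mean is 0.4479 × 188.956 + 0.4970 × 192.983 + 0.0551 × 193.946
= 84.6334 + 95.9126 + 10.6864 = 191.2324 Da

191.232 Da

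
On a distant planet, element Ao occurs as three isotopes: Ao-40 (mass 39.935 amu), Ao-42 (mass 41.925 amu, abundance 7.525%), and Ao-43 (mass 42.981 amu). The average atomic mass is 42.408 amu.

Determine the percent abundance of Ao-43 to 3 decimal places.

76.272%

The remaining 92.475% is split between Ao-40 (fraction x) and Ao-43 (fraction 0.92475 − x).
Substituting: 39.935x + 42.981(0.92475 − x) = 39.25314375
(39.935 − 42.981)x = -0.493536  ⇒  x = 0.16203, y = 0.76272
Ao-40: 16.203%, Ao-43: 76.272%.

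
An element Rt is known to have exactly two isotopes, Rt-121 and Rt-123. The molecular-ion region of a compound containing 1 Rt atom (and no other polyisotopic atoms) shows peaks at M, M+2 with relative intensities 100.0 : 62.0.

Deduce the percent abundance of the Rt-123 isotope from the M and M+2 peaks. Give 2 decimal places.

38.27%

If p is the fraction of Rt that is Rt-121, then I(M+2)/I(M) = [C(1,1)·p^0·(1−p)] / p^1 = 1·(1−p)/p = 62.0/100.0 = 0.6200
(1−p)/p = 0.6200/1 = 0.6200  ⇒  p = 1/(1 + 0.6200) = 0.6173
Rt-121: 61.73%, Rt-123: 38.27%.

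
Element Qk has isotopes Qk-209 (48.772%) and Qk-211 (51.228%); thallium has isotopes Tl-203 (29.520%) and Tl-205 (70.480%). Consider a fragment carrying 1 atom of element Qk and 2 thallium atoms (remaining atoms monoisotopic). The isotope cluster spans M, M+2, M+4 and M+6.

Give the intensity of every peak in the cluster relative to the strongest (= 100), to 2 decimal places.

9.33 : 54.36 : 100.00 : 55.87

Element Qk pattern (n=1): 0.48772 : 0.51228
Thallium pattern (n=2): 0.08714304 : 0.41611392 : 0.49674304
Convolve the two distributions (both contribute in 2-u steps):
  M: 0.48772×0.08714304 = 0.042501
  M+2: 0.48772×0.41611392 + 0.51228×0.08714304 = 0.247589
  M+4: 0.48772×0.49674304 + 0.51228×0.41611392 = 0.455438
  M+6: 0.51228×0.49674304 = 0.254472
Scale to base peak (0.455438) = 100: 9.33 : 54.36 : 100.00 : 55.87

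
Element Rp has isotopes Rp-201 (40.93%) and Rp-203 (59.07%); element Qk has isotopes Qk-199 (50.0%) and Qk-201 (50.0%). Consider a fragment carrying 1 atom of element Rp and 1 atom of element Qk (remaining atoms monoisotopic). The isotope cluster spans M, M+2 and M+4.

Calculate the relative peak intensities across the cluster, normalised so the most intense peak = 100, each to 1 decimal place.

40.9 : 100.0 : 59.1

Element Rp pattern (n=1): 0.4093 : 0.5907
Element Qk pattern (n=1): 0.5000 : 0.5000
Convolve the two distributions (both contribute in 2-u steps):
  M: 0.4093×0.5000 = 0.204650
  M+2: 0.4093×0.5000 + 0.5907×0.5000 = 0.500000
  M+4: 0.5907×0.5000 = 0.295350
Scale to base peak (0.500000) = 100: 40.9 : 100.0 : 59.1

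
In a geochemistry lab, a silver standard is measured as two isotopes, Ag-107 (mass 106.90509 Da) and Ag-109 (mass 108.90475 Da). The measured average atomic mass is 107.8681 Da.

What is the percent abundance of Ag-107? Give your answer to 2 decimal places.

With x = fraction of Ag-107 (so Ag-109 is 1 − x):
106.90509·x + 108.90475·(1 − x) = 107.8681
(106.90509 − 108.90475)·x = 107.8681 − 108.90475
x = -1.03665 / -1.99966 = 0.51841 → 51.84% Ag-107, 48.16% Ag-109.

51.84%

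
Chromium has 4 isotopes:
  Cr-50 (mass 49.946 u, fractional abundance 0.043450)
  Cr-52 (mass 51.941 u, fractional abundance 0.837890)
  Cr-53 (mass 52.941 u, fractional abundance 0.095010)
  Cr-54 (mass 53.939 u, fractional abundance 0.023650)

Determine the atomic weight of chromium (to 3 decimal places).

Weight each isotope mass by its fractional abundance: 0.043450 × 49.946 + 0.837890 × 51.941 + 0.095010 × 52.941 + 0.023650 × 53.939
= 2.1702 + 43.5208 + 5.0299 + 1.2757 = 51.9966 u

51.997 u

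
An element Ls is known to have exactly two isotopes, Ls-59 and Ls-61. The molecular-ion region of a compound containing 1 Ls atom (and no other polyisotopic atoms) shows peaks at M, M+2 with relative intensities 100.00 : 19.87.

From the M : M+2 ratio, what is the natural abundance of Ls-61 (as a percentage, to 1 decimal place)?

16.6%

Write p for the Ls-59 fraction. I(M+2)/I(M) = [C(1,1)·p^0·(1−p)] / p^1 = 1·(1−p)/p = 19.87/100.00 = 0.1987
(1−p)/p = 0.1987/1 = 0.1987  ⇒  p = 1/(1 + 0.1987) = 0.8342
Ls-59: 83.4%, Ls-61: 16.6%.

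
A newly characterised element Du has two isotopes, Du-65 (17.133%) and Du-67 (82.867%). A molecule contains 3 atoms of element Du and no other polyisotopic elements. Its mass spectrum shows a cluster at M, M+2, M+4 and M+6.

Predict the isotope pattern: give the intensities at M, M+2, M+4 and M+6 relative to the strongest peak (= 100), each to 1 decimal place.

0.9 : 12.8 : 62.0 : 100.0

The 3 Du atoms are independent, so intensities follow the terms of (0.17133 + 0.82867)^3.
P(M) = 0.17133^3 = 0.005029
P(M+2) = 3 × 0.17133^2 × 0.82867^1 = 0.072974
P(M+4) = 3 × 0.17133^1 × 0.82867^2 = 0.352954
P(M+6) = 0.82867^3 = 0.569043
The M+6 peak is largest (0.569043); scaling to 100 gives 0.9 : 12.8 : 62.0 : 100.0.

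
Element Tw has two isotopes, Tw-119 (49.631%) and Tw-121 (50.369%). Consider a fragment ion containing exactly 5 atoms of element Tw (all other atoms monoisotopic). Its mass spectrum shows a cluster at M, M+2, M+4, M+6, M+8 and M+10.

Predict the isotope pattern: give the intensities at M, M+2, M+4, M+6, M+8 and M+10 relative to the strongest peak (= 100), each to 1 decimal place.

9.6 : 48.5 : 98.5 : 100.0 : 50.7 : 10.3

Expanding (0.49631 + 0.50369)^5:
P(M) = 0.49631^5 = 0.030114
P(M+2) = 5 × 0.49631^4 × 0.50369^1 = 0.152808
P(M+4) = 10 × 0.49631^3 × 0.50369^2 = 0.310160
P(M+6) = 10 × 0.49631^2 × 0.50369^3 = 0.314772
P(M+8) = 5 × 0.49631^1 × 0.50369^4 = 0.159726
P(M+10) = 0.50369^5 = 0.032420
The M+6 peak is largest (0.314772); scaling to 100 gives 9.6 : 48.5 : 98.5 : 100.0 : 50.7 : 10.3.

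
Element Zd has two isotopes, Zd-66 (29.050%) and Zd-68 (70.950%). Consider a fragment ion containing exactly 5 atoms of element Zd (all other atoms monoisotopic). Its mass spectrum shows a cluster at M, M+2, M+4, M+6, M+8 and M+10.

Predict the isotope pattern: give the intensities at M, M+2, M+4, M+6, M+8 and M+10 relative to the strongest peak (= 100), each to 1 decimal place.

Expanding (0.29050 + 0.70950)^5:
P(M) = 0.29050^5 = 0.002069
P(M+2) = 5 × 0.29050^4 × 0.70950^1 = 0.025264
P(M+4) = 10 × 0.29050^3 × 0.70950^2 = 0.123408
P(M+6) = 10 × 0.29050^2 × 0.70950^3 = 0.301404
P(M+8) = 5 × 0.29050^1 × 0.70950^4 = 0.368066
P(M+10) = 0.70950^5 = 0.179789
The M+8 peak is largest (0.368066); scaling to 100 gives 0.6 : 6.9 : 33.5 : 81.9 : 100.0 : 48.8.

0.6 : 6.9 : 33.5 : 81.9 : 100.0 : 48.8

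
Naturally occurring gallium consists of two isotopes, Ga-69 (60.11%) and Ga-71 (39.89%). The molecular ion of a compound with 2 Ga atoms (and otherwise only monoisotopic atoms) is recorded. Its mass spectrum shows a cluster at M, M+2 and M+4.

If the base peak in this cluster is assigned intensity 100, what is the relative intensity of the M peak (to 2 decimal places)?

Term probabilities: M 0.3613, M+2 0.4796, M+4 0.1591. Base peak = M+2.
P(M+2) = C(2,1) × 0.6011^1 × 0.3989^1 = 2 × 0.6011 × 0.3989 = 0.479558 (base)
P(M) = C(2,0) × 0.6011^2 × 0.3989^0 = 1 × 0.36132121 × 1.0000 = 0.361321
Relative intensity = 0.361321 / 0.479558 × 100 = 75.34

75.34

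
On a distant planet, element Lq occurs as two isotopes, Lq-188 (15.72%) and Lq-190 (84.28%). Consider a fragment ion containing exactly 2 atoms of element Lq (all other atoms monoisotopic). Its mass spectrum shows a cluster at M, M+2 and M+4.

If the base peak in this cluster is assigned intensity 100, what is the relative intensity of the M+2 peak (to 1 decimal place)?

37.3

Binomial terms of (0.1572 + 0.8428)^2: M 0.0247, M+2 0.2650, M+4 0.7103 → M+4 is the base peak.
P(M+4) = C(2,2) × 0.1572^0 × 0.8428^2 = 1 × 1.0000 × 0.71031184 = 0.710312 (base)
P(M+2) = C(2,1) × 0.1572^1 × 0.8428^1 = 2 × 0.1572 × 0.8428 = 0.264976
Relative intensity = 0.264976 / 0.710312 × 100 = 37.3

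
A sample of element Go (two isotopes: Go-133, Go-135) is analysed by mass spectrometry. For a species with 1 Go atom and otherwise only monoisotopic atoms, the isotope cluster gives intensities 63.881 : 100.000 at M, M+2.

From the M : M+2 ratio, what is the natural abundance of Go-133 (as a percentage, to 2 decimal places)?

38.98%

Let p = fractional abundance of Go-133. I(M+2)/I(M) = [C(1,1)·p^0·(1−p)] / p^1 = 1·(1−p)/p = 100.000/63.881 = 1.5654
(1−p)/p = 1.5654/1 = 1.5654  ⇒  p = 1/(1 + 1.5654) = 0.3898
Go-133: 38.98%, Go-135: 61.02%.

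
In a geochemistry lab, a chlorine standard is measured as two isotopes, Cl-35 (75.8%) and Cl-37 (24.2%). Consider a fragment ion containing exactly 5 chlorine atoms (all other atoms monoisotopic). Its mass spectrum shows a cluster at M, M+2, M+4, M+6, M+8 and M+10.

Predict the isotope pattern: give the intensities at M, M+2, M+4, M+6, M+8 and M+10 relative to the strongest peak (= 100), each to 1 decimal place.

62.6 : 100.0 : 63.9 : 20.4 : 3.3 : 0.2

The 5 Cl atoms are independent, so intensities follow the terms of (0.758 + 0.242)^5.
P(M) = 0.758^5 = 0.250234
P(M+2) = 5 × 0.758^4 × 0.242^1 = 0.399450
P(M+4) = 10 × 0.758^3 × 0.242^2 = 0.255058
P(M+6) = 10 × 0.758^2 × 0.242^3 = 0.081430
P(M+8) = 5 × 0.758^1 × 0.242^4 = 0.012999
P(M+10) = 0.242^5 = 0.000830
The M+2 peak is largest (0.399450); scaling to 100 gives 62.6 : 100.0 : 63.9 : 20.4 : 3.3 : 0.2.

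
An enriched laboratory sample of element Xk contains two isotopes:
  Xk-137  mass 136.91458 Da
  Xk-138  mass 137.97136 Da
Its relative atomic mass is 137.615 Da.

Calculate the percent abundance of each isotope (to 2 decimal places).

With x = fraction of Xk-137 (so Xk-138 is 1 − x):
136.91458·x + 137.97136·(1 − x) = 137.615
(136.91458 − 137.97136)·x = 137.615 − 137.97136
x = -0.35636 / -1.05678 = 0.33721 → 33.72% Xk-137, 66.28% Xk-138.

Xk-137: 33.72%, Xk-138: 66.28%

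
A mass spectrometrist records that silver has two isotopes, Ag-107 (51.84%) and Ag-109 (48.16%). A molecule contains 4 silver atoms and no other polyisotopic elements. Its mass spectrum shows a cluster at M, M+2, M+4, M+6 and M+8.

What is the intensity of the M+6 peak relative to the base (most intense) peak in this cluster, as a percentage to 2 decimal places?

61.93%

Term probabilities: M 0.0722, M+2 0.2684, M+4 0.3740, M+6 0.2316, M+8 0.0538. Base peak = M+4.
P(M+4) = C(4,2) × 0.5184^2 × 0.4816^2 = 6 × 0.26873856 × 0.23193856 = 0.373985 (base)
P(M+6) = C(4,3) × 0.5184^1 × 0.4816^3 = 4 × 0.5184 × 0.11170161 = 0.231624
Relative intensity = 0.231624 / 0.373985 × 100 = 61.93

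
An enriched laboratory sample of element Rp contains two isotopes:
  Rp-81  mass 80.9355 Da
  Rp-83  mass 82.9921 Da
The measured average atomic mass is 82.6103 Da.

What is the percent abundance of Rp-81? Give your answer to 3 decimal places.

18.565%

With x = fraction of Rp-81 (so Rp-83 is 1 − x):
80.9355·x + 82.9921·(1 − x) = 82.6103
(80.9355 − 82.9921)·x = 82.6103 − 82.9921
x = -0.3818 / -2.0566 = 0.18565 → 18.565% Rp-81, 81.435% Rp-83.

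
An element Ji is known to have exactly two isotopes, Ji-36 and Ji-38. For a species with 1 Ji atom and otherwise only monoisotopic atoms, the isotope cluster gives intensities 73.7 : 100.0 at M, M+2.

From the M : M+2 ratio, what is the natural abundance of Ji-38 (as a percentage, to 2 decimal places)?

Write p for the Ji-36 fraction. I(M+2)/I(M) = [C(1,1)·p^0·(1−p)] / p^1 = 1·(1−p)/p = 100.0/73.7 = 1.3569
(1−p)/p = 1.3569/1 = 1.3569  ⇒  p = 1/(1 + 1.3569) = 0.4243
Ji-36: 42.43%, Ji-38: 57.57%.

57.57%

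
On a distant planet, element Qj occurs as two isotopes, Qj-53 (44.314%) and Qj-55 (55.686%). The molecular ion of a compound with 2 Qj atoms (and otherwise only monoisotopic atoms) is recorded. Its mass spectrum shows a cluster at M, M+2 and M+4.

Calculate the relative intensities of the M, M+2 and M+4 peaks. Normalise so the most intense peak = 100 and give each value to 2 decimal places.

39.79 : 100.00 : 62.83

The 2 Qj atoms are independent, so intensities follow the terms of (0.44314 + 0.55686)^2.
P(M) = 0.44314^2 = 0.196373
P(M+2) = 2 × 0.44314^1 × 0.55686^1 = 0.493534
P(M+4) = 0.55686^2 = 0.310093
The M+2 peak is largest (0.493534); scaling to 100 gives 39.79 : 100.00 : 62.83.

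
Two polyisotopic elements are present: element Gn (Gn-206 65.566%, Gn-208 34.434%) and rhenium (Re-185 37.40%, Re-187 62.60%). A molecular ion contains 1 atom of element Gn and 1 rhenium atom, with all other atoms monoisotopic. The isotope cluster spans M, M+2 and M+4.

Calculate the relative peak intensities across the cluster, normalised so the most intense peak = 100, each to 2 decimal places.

45.48 : 100.00 : 39.98

Element Gn pattern (n=1): 0.65566 : 0.34434
Rhenium pattern (n=1): 0.3740 : 0.6260
Convolve the two distributions (both contribute in 2-u steps):
  M: 0.65566×0.3740 = 0.245217
  M+2: 0.65566×0.6260 + 0.34434×0.3740 = 0.539226
  M+4: 0.34434×0.6260 = 0.215557
Scale to base peak (0.539226) = 100: 45.48 : 100.00 : 39.98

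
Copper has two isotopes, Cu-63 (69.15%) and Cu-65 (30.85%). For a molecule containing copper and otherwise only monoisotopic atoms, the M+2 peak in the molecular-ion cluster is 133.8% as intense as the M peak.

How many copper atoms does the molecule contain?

3

The M+2/M ratio from n Cu atoms is n · q/p = n · 0.3085/0.6915.
n = 1.338 × 0.6915/0.3085 = 3.00 ≈ 3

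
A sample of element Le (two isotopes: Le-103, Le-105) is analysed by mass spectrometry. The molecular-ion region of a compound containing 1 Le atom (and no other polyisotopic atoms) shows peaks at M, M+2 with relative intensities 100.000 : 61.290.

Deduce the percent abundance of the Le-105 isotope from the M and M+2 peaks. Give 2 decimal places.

Write p for the Le-103 fraction. I(M+2)/I(M) = [C(1,1)·p^0·(1−p)] / p^1 = 1·(1−p)/p = 61.290/100.000 = 0.6129
(1−p)/p = 0.6129/1 = 0.6129  ⇒  p = 1/(1 + 0.6129) = 0.6200
Le-103: 62.00%, Le-105: 38.00%.

38.00%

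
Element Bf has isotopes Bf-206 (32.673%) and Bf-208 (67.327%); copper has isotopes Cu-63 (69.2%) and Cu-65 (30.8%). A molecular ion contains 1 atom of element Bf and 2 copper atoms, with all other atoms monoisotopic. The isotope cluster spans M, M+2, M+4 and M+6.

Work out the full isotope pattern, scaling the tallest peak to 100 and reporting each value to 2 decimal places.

33.89 : 100.00 : 68.88 : 13.83

Element Bf pattern (n=1): 0.32673 : 0.67327
Copper pattern (n=2): 0.478864 : 0.426272 : 0.094864
Convolve the two distributions (both contribute in 2-u steps):
  M: 0.32673×0.478864 = 0.156459
  M+2: 0.32673×0.426272 + 0.67327×0.478864 = 0.461681
  M+4: 0.32673×0.094864 + 0.67327×0.426272 = 0.317991
  M+6: 0.67327×0.094864 = 0.063869
Scale to base peak (0.461681) = 100: 33.89 : 100.00 : 68.88 : 13.83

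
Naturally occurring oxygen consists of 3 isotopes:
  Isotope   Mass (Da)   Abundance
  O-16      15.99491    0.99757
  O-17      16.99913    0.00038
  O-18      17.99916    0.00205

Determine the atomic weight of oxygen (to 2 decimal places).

16.00 Da

The abundance-weighted mean is 0.99757 × 15.99491 + 0.00038 × 16.99913 + 0.00205 × 17.99916
= 15.956042 + 0.006460 + 0.036898 = 15.999400 Da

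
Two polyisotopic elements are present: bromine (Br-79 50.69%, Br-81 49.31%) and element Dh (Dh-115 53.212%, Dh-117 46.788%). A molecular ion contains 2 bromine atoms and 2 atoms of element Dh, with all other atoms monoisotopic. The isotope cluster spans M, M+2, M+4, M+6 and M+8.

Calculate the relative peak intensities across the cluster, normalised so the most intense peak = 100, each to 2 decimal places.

19.45 : 72.05 : 100.00 : 61.63 : 14.23

Bromine pattern (n=2): 0.25694761 : 0.49990478 : 0.24314761
Element Dh pattern (n=2): 0.28315169 : 0.49793661 : 0.21891169
Convolve the two distributions (both contribute in 2-u steps):
  M: 0.25694761×0.28315169 = 0.072755
  M+2: 0.25694761×0.49793661 + 0.49990478×0.28315169 = 0.269493
  M+4: 0.25694761×0.21891169 + 0.49990478×0.49793661 + 0.24314761×0.28315169 = 0.374017
  M+6: 0.49990478×0.21891169 + 0.24314761×0.49793661 = 0.230507
  M+8: 0.24314761×0.21891169 = 0.053228
Scale to base peak (0.374017) = 100: 19.45 : 72.05 : 100.00 : 61.63 : 14.23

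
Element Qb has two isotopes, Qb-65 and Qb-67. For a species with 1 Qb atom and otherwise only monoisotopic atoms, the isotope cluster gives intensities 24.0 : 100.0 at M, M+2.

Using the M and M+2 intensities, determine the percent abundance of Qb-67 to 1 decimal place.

80.6%

Write p for the Qb-65 fraction. I(M+2)/I(M) = [C(1,1)·p^0·(1−p)] / p^1 = 1·(1−p)/p = 100.0/24.0 = 4.1667
(1−p)/p = 4.1667/1 = 4.1667  ⇒  p = 1/(1 + 4.1667) = 0.1935
Qb-65: 19.4%, Qb-67: 80.6%.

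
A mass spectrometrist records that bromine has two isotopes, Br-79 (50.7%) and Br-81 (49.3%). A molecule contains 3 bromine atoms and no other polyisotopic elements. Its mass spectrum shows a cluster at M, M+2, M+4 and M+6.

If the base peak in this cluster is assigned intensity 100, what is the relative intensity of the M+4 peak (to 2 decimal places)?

(0.507 + 0.493)^3 gives M 0.1303, M+2 0.3802, M+4 0.3697, M+6 0.1198; the largest is M+2.
P(M+2) = C(3,1) × 0.507^2 × 0.493^1 = 3 × 0.257049 × 0.4930 = 0.380175 (base)
P(M+4) = C(3,2) × 0.507^1 × 0.493^2 = 3 × 0.5070 × 0.243049 = 0.369678
Relative intensity = 0.369678 / 0.380175 × 100 = 97.24

97.24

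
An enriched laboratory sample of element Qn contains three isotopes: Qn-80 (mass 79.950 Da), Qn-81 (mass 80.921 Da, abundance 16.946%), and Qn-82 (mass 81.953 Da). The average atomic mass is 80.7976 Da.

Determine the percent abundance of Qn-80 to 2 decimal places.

48.95%

Let x and y be the fractions of Qn-80 and Qn-82. Then x + y = 1 − 0.16946 = 0.83054 and 79.950x + 81.953y = 80.7976 − 0.16946×80.921 = 67.08472734.
Substituting: 79.950x + 81.953(0.83054 − x) = 67.08472734
(79.950 − 81.953)x = -0.98051728  ⇒  x = 0.48952, y = 0.34102
Qn-80: 48.95%, Qn-82: 34.10%.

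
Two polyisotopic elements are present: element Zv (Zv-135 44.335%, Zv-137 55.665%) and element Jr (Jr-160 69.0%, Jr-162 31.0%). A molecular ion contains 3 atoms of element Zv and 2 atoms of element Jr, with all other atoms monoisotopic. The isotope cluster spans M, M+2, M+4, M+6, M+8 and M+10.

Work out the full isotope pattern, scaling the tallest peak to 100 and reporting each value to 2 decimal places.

Element Zv pattern (n=3): 0.08714453 : 0.32824407 : 0.41212826 : 0.17248314
Element Jr pattern (n=2): 0.4761 : 0.4278 : 0.0961
Convolve the two distributions (both contribute in 2-u steps):
  M: 0.08714453×0.4761 = 0.041490
  M+2: 0.08714453×0.4278 + 0.32824407×0.4761 = 0.193557
  M+4: 0.08714453×0.0961 + 0.32824407×0.4278 + 0.41212826×0.4761 = 0.345012
  M+6: 0.32824407×0.0961 + 0.41212826×0.4278 + 0.17248314×0.4761 = 0.289972
  M+8: 0.41212826×0.0961 + 0.17248314×0.4278 = 0.113394
  M+10: 0.17248314×0.0961 = 0.016576
Scale to base peak (0.345012) = 100: 12.03 : 56.10 : 100.00 : 84.05 : 32.87 : 4.80

12.03 : 56.10 : 100.00 : 84.05 : 32.87 : 4.80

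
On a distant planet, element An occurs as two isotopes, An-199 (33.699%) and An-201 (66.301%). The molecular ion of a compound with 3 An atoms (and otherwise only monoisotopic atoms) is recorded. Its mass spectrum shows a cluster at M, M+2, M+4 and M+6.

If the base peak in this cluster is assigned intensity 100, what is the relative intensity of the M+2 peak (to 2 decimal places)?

50.83

(0.33699 + 0.66301)^3 gives M 0.0383, M+2 0.2259, M+4 0.4444, M+6 0.2914; the largest is M+4.
P(M+4) = C(3,2) × 0.33699^1 × 0.66301^2 = 3 × 0.33699 × 0.43958226 = 0.444404 (base)
P(M+2) = C(3,1) × 0.33699^2 × 0.66301^1 = 3 × 0.11356226 × 0.66301 = 0.225879
Relative intensity = 0.225879 / 0.444404 × 100 = 50.83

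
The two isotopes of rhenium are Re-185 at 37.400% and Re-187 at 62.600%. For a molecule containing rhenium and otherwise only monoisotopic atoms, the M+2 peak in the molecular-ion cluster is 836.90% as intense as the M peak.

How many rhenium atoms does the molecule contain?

For n independent Re atoms, I(M+2)/I(M) = n · (abundance Re-187) / (abundance Re-185) = n · 0.62600/0.37400.
n = 8.3690 × 0.37400/0.62600 = 5.00 ≈ 5

5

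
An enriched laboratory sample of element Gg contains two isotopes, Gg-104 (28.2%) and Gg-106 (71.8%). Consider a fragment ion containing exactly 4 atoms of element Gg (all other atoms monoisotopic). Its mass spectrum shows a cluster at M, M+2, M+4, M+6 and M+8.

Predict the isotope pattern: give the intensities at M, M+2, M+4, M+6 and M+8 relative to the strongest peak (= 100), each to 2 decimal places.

Expanding (0.282 + 0.718)^4:
P(M) = 0.282^4 = 0.006324
P(M+2) = 4 × 0.282^3 × 0.718^1 = 0.064407
P(M+4) = 6 × 0.282^2 × 0.718^2 = 0.245979
P(M+6) = 4 × 0.282^1 × 0.718^3 = 0.417525
P(M+8) = 0.718^4 = 0.265765
The M+6 peak is largest (0.417525); scaling to 100 gives 1.51 : 15.43 : 58.91 : 100.00 : 63.65.

1.51 : 15.43 : 58.91 : 100.00 : 63.65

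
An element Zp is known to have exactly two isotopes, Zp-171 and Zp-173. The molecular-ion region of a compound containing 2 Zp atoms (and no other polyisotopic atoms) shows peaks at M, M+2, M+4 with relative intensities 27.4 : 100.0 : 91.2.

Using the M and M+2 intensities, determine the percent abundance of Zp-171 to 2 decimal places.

35.40%

If p is the fraction of Zp that is Zp-171, then I(M+2)/I(M) = [C(2,1)·p^1·(1−p)] / p^2 = 2·(1−p)/p = 100.0/27.4 = 3.6496
(1−p)/p = 3.6496/2 = 1.8248  ⇒  p = 1/(1 + 1.8248) = 0.3540
Zp-171: 35.40%, Zp-173: 64.60%.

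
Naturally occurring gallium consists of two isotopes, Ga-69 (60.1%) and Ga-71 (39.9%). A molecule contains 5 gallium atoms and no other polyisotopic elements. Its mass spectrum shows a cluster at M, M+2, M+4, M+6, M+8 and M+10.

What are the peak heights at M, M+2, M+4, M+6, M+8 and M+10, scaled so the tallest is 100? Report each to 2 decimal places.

22.69 : 75.31 : 100.00 : 66.39 : 22.04 : 2.93

Each Ga atom is independently Ga-69 (p = 0.601) or Ga-71 (q = 0.399); the cluster is the binomial expansion (p + q)^5.
P(M) = 0.601^5 = 0.078410
P(M+2) = 5 × 0.601^4 × 0.399^1 = 0.260280
P(M+4) = 10 × 0.601^3 × 0.399^2 = 0.345596
P(M+6) = 10 × 0.601^2 × 0.399^3 = 0.229439
P(M+8) = 5 × 0.601^1 × 0.399^4 = 0.076162
P(M+10) = 0.399^5 = 0.010113
The M+4 peak is largest (0.345596); scaling to 100 gives 22.69 : 75.31 : 100.00 : 66.39 : 22.04 : 2.93.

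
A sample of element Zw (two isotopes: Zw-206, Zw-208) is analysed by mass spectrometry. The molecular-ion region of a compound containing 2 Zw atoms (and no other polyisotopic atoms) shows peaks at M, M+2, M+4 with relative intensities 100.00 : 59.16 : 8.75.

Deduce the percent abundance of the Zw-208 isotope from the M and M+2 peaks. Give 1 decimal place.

22.8%

If p is the fraction of Zw that is Zw-206, then I(M+2)/I(M) = [C(2,1)·p^1·(1−p)] / p^2 = 2·(1−p)/p = 59.16/100.00 = 0.5916
(1−p)/p = 0.5916/2 = 0.2958  ⇒  p = 1/(1 + 0.2958) = 0.7717
Zw-206: 77.2%, Zw-208: 22.8%.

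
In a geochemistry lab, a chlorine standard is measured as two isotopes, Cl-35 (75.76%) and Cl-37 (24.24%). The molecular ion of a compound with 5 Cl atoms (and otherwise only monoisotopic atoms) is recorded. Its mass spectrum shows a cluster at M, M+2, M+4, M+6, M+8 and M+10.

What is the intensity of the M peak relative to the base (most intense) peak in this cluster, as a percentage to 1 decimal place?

62.5%

Binomial terms of (0.7576 + 0.2424)^5: M 0.2496, M+2 0.3993, M+4 0.2555, M+6 0.0817, M+8 0.0131, M+10 0.0008 → M+2 is the base peak.
P(M+2) = C(5,1) × 0.7576^4 × 0.2424^1 = 5 × 0.32942751 × 0.2424 = 0.399266 (base)
P(M) = C(5,0) × 0.7576^5 × 0.2424^0 = 1 × 0.24957428 × 1.0000 = 0.249574
Relative intensity = 0.249574 / 0.399266 × 100 = 62.5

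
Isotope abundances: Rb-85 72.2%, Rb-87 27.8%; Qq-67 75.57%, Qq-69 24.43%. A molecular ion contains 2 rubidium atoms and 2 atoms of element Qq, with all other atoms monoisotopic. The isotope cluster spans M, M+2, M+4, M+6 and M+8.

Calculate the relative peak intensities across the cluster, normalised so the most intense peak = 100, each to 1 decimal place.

Rubidium pattern (n=2): 0.521284 : 0.401432 : 0.077284
Element Qq pattern (n=2): 0.57108249 : 0.36923502 : 0.05968249
Convolve the two distributions (both contribute in 2-u steps):
  M: 0.521284×0.57108249 = 0.297696
  M+2: 0.521284×0.36923502 + 0.401432×0.57108249 = 0.421727
  M+4: 0.521284×0.05968249 + 0.401432×0.36923502 + 0.077284×0.57108249 = 0.223470
  M+6: 0.401432×0.05968249 + 0.077284×0.36923502 = 0.052494
  M+8: 0.077284×0.05968249 = 0.004613
Scale to base peak (0.421727) = 100: 70.6 : 100.0 : 53.0 : 12.4 : 1.1

70.6 : 100.0 : 53.0 : 12.4 : 1.1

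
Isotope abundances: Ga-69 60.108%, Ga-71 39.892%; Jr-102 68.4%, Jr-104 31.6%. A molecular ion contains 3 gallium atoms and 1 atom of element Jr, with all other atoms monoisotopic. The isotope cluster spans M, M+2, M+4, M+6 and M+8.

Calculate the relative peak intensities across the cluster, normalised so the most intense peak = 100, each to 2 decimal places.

40.77 : 100.00 : 91.37 : 36.80 : 5.51

Gallium pattern (n=3): 0.2171685 : 0.432386 : 0.2869625 : 0.063483
Element Jr pattern (n=1): 0.6840 : 0.3160
Convolve the two distributions (both contribute in 2-u steps):
  M: 0.2171685×0.6840 = 0.148543
  M+2: 0.2171685×0.3160 + 0.432386×0.6840 = 0.364377
  M+4: 0.432386×0.3160 + 0.2869625×0.6840 = 0.332916
  M+6: 0.2869625×0.3160 + 0.063483×0.6840 = 0.134103
  M+8: 0.063483×0.3160 = 0.020061
Scale to base peak (0.364377) = 100: 40.77 : 100.00 : 91.37 : 36.80 : 5.51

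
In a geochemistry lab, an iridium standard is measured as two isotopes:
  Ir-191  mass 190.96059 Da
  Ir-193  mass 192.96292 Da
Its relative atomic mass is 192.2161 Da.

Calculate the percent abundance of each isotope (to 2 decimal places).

Ir-191: 37.30%, Ir-193: 62.70%

Let x be the fractional abundance of Ir-191; then Ir-193 has abundance 1 − x.
190.96059·x + 192.96292·(1 − x) = 192.2161
(190.96059 − 192.96292)·x = 192.2161 − 192.96292
x = -0.74682 / -2.00233 = 0.37298 → 37.30% Ir-191, 62.70% Ir-193.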